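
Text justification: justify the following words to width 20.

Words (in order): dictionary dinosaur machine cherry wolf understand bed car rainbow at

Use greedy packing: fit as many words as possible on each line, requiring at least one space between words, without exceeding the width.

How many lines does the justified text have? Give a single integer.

Answer: 4

Derivation:
Line 1: ['dictionary', 'dinosaur'] (min_width=19, slack=1)
Line 2: ['machine', 'cherry', 'wolf'] (min_width=19, slack=1)
Line 3: ['understand', 'bed', 'car'] (min_width=18, slack=2)
Line 4: ['rainbow', 'at'] (min_width=10, slack=10)
Total lines: 4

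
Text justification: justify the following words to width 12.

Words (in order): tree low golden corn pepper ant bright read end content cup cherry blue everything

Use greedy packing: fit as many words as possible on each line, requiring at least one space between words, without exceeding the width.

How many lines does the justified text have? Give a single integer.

Answer: 8

Derivation:
Line 1: ['tree', 'low'] (min_width=8, slack=4)
Line 2: ['golden', 'corn'] (min_width=11, slack=1)
Line 3: ['pepper', 'ant'] (min_width=10, slack=2)
Line 4: ['bright', 'read'] (min_width=11, slack=1)
Line 5: ['end', 'content'] (min_width=11, slack=1)
Line 6: ['cup', 'cherry'] (min_width=10, slack=2)
Line 7: ['blue'] (min_width=4, slack=8)
Line 8: ['everything'] (min_width=10, slack=2)
Total lines: 8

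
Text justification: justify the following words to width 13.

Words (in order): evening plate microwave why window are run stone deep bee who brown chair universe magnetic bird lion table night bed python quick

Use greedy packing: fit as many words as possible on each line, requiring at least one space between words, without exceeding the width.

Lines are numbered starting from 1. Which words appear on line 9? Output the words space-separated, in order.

Line 1: ['evening', 'plate'] (min_width=13, slack=0)
Line 2: ['microwave', 'why'] (min_width=13, slack=0)
Line 3: ['window', 'are'] (min_width=10, slack=3)
Line 4: ['run', 'stone'] (min_width=9, slack=4)
Line 5: ['deep', 'bee', 'who'] (min_width=12, slack=1)
Line 6: ['brown', 'chair'] (min_width=11, slack=2)
Line 7: ['universe'] (min_width=8, slack=5)
Line 8: ['magnetic', 'bird'] (min_width=13, slack=0)
Line 9: ['lion', 'table'] (min_width=10, slack=3)
Line 10: ['night', 'bed'] (min_width=9, slack=4)
Line 11: ['python', 'quick'] (min_width=12, slack=1)

Answer: lion table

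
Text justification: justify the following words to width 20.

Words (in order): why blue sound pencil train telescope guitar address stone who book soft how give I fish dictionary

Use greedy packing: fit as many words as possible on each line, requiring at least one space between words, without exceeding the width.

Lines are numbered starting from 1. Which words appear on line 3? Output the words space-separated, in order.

Line 1: ['why', 'blue', 'sound'] (min_width=14, slack=6)
Line 2: ['pencil', 'train'] (min_width=12, slack=8)
Line 3: ['telescope', 'guitar'] (min_width=16, slack=4)
Line 4: ['address', 'stone', 'who'] (min_width=17, slack=3)
Line 5: ['book', 'soft', 'how', 'give', 'I'] (min_width=20, slack=0)
Line 6: ['fish', 'dictionary'] (min_width=15, slack=5)

Answer: telescope guitar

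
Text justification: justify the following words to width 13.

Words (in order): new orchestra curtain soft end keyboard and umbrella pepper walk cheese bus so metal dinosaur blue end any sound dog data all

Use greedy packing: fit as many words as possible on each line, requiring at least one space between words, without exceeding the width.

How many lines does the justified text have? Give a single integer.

Line 1: ['new', 'orchestra'] (min_width=13, slack=0)
Line 2: ['curtain', 'soft'] (min_width=12, slack=1)
Line 3: ['end', 'keyboard'] (min_width=12, slack=1)
Line 4: ['and', 'umbrella'] (min_width=12, slack=1)
Line 5: ['pepper', 'walk'] (min_width=11, slack=2)
Line 6: ['cheese', 'bus', 'so'] (min_width=13, slack=0)
Line 7: ['metal'] (min_width=5, slack=8)
Line 8: ['dinosaur', 'blue'] (min_width=13, slack=0)
Line 9: ['end', 'any', 'sound'] (min_width=13, slack=0)
Line 10: ['dog', 'data', 'all'] (min_width=12, slack=1)
Total lines: 10

Answer: 10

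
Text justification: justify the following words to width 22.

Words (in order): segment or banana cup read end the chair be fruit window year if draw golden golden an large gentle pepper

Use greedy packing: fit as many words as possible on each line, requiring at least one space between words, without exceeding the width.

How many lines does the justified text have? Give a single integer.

Answer: 5

Derivation:
Line 1: ['segment', 'or', 'banana', 'cup'] (min_width=21, slack=1)
Line 2: ['read', 'end', 'the', 'chair', 'be'] (min_width=21, slack=1)
Line 3: ['fruit', 'window', 'year', 'if'] (min_width=20, slack=2)
Line 4: ['draw', 'golden', 'golden', 'an'] (min_width=21, slack=1)
Line 5: ['large', 'gentle', 'pepper'] (min_width=19, slack=3)
Total lines: 5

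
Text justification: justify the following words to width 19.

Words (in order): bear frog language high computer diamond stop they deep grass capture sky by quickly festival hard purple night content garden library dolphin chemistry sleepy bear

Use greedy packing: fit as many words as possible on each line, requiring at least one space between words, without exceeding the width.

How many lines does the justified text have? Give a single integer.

Line 1: ['bear', 'frog', 'language'] (min_width=18, slack=1)
Line 2: ['high', 'computer'] (min_width=13, slack=6)
Line 3: ['diamond', 'stop', 'they'] (min_width=17, slack=2)
Line 4: ['deep', 'grass', 'capture'] (min_width=18, slack=1)
Line 5: ['sky', 'by', 'quickly'] (min_width=14, slack=5)
Line 6: ['festival', 'hard'] (min_width=13, slack=6)
Line 7: ['purple', 'night'] (min_width=12, slack=7)
Line 8: ['content', 'garden'] (min_width=14, slack=5)
Line 9: ['library', 'dolphin'] (min_width=15, slack=4)
Line 10: ['chemistry', 'sleepy'] (min_width=16, slack=3)
Line 11: ['bear'] (min_width=4, slack=15)
Total lines: 11

Answer: 11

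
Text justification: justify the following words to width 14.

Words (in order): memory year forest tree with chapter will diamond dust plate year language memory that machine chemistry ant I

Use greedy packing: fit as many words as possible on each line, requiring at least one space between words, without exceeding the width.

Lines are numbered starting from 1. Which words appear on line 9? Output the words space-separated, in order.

Answer: chemistry ant

Derivation:
Line 1: ['memory', 'year'] (min_width=11, slack=3)
Line 2: ['forest', 'tree'] (min_width=11, slack=3)
Line 3: ['with', 'chapter'] (min_width=12, slack=2)
Line 4: ['will', 'diamond'] (min_width=12, slack=2)
Line 5: ['dust', 'plate'] (min_width=10, slack=4)
Line 6: ['year', 'language'] (min_width=13, slack=1)
Line 7: ['memory', 'that'] (min_width=11, slack=3)
Line 8: ['machine'] (min_width=7, slack=7)
Line 9: ['chemistry', 'ant'] (min_width=13, slack=1)
Line 10: ['I'] (min_width=1, slack=13)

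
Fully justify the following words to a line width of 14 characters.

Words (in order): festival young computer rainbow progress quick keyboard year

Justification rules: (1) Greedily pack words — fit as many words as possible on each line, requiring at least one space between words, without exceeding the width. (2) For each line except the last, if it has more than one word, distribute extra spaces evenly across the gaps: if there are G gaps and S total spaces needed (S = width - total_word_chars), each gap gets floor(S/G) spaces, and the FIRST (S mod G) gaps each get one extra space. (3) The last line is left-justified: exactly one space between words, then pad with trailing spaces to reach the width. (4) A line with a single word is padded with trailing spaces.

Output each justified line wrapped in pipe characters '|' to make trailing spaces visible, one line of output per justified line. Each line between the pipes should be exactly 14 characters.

Answer: |festival young|
|computer      |
|rainbow       |
|progress quick|
|keyboard year |

Derivation:
Line 1: ['festival', 'young'] (min_width=14, slack=0)
Line 2: ['computer'] (min_width=8, slack=6)
Line 3: ['rainbow'] (min_width=7, slack=7)
Line 4: ['progress', 'quick'] (min_width=14, slack=0)
Line 5: ['keyboard', 'year'] (min_width=13, slack=1)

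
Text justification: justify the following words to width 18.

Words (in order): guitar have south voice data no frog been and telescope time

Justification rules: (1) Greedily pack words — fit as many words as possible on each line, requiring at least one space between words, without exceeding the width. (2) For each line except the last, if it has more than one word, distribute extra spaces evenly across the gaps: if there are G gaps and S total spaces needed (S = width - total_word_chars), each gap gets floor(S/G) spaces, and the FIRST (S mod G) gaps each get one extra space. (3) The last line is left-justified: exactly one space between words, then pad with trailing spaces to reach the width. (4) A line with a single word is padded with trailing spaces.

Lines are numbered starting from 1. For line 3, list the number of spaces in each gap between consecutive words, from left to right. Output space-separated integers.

Answer: 1 1

Derivation:
Line 1: ['guitar', 'have', 'south'] (min_width=17, slack=1)
Line 2: ['voice', 'data', 'no', 'frog'] (min_width=18, slack=0)
Line 3: ['been', 'and', 'telescope'] (min_width=18, slack=0)
Line 4: ['time'] (min_width=4, slack=14)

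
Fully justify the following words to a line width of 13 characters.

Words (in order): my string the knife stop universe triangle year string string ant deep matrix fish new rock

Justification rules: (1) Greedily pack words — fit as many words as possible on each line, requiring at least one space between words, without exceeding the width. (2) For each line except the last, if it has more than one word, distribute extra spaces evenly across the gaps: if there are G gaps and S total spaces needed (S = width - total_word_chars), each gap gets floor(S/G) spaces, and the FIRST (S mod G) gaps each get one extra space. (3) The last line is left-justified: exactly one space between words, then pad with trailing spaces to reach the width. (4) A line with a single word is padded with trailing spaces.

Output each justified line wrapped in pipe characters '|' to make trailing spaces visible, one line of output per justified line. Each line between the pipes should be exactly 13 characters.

Answer: |my string the|
|knife    stop|
|universe     |
|triangle year|
|string string|
|ant      deep|
|matrix   fish|
|new rock     |

Derivation:
Line 1: ['my', 'string', 'the'] (min_width=13, slack=0)
Line 2: ['knife', 'stop'] (min_width=10, slack=3)
Line 3: ['universe'] (min_width=8, slack=5)
Line 4: ['triangle', 'year'] (min_width=13, slack=0)
Line 5: ['string', 'string'] (min_width=13, slack=0)
Line 6: ['ant', 'deep'] (min_width=8, slack=5)
Line 7: ['matrix', 'fish'] (min_width=11, slack=2)
Line 8: ['new', 'rock'] (min_width=8, slack=5)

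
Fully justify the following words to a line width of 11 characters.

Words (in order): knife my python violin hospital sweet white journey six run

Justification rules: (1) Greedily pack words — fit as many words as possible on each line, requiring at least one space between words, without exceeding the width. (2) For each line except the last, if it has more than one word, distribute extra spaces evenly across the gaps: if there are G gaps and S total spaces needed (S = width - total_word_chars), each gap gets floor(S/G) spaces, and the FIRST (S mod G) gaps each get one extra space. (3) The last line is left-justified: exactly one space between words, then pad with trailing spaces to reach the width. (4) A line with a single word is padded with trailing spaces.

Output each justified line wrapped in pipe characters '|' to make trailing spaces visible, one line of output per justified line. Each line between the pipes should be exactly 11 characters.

Answer: |knife    my|
|python     |
|violin     |
|hospital   |
|sweet white|
|journey six|
|run        |

Derivation:
Line 1: ['knife', 'my'] (min_width=8, slack=3)
Line 2: ['python'] (min_width=6, slack=5)
Line 3: ['violin'] (min_width=6, slack=5)
Line 4: ['hospital'] (min_width=8, slack=3)
Line 5: ['sweet', 'white'] (min_width=11, slack=0)
Line 6: ['journey', 'six'] (min_width=11, slack=0)
Line 7: ['run'] (min_width=3, slack=8)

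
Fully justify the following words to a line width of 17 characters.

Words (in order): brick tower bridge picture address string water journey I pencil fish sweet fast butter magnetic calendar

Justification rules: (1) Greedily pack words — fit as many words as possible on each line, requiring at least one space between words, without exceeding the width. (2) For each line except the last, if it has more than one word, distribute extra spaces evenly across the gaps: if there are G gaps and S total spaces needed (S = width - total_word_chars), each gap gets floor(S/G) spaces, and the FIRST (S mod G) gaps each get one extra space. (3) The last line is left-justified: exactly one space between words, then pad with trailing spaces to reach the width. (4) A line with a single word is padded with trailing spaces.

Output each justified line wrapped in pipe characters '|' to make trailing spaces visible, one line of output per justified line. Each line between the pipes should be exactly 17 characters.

Answer: |brick       tower|
|bridge    picture|
|address    string|
|water  journey  I|
|pencil fish sweet|
|fast       butter|
|magnetic calendar|

Derivation:
Line 1: ['brick', 'tower'] (min_width=11, slack=6)
Line 2: ['bridge', 'picture'] (min_width=14, slack=3)
Line 3: ['address', 'string'] (min_width=14, slack=3)
Line 4: ['water', 'journey', 'I'] (min_width=15, slack=2)
Line 5: ['pencil', 'fish', 'sweet'] (min_width=17, slack=0)
Line 6: ['fast', 'butter'] (min_width=11, slack=6)
Line 7: ['magnetic', 'calendar'] (min_width=17, slack=0)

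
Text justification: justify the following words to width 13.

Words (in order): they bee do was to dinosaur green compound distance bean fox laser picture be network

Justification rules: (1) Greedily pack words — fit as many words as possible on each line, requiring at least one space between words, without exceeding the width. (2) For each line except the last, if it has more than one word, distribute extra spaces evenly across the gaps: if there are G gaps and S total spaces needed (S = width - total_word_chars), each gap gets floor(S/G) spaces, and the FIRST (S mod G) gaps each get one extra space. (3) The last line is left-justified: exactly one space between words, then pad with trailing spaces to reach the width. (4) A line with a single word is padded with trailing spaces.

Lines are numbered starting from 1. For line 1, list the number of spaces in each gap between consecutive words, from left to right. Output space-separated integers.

Answer: 2 2

Derivation:
Line 1: ['they', 'bee', 'do'] (min_width=11, slack=2)
Line 2: ['was', 'to'] (min_width=6, slack=7)
Line 3: ['dinosaur'] (min_width=8, slack=5)
Line 4: ['green'] (min_width=5, slack=8)
Line 5: ['compound'] (min_width=8, slack=5)
Line 6: ['distance', 'bean'] (min_width=13, slack=0)
Line 7: ['fox', 'laser'] (min_width=9, slack=4)
Line 8: ['picture', 'be'] (min_width=10, slack=3)
Line 9: ['network'] (min_width=7, slack=6)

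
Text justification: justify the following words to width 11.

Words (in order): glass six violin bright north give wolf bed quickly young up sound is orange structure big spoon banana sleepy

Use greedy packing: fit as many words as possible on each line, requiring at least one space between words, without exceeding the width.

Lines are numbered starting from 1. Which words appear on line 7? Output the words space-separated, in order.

Answer: young up

Derivation:
Line 1: ['glass', 'six'] (min_width=9, slack=2)
Line 2: ['violin'] (min_width=6, slack=5)
Line 3: ['bright'] (min_width=6, slack=5)
Line 4: ['north', 'give'] (min_width=10, slack=1)
Line 5: ['wolf', 'bed'] (min_width=8, slack=3)
Line 6: ['quickly'] (min_width=7, slack=4)
Line 7: ['young', 'up'] (min_width=8, slack=3)
Line 8: ['sound', 'is'] (min_width=8, slack=3)
Line 9: ['orange'] (min_width=6, slack=5)
Line 10: ['structure'] (min_width=9, slack=2)
Line 11: ['big', 'spoon'] (min_width=9, slack=2)
Line 12: ['banana'] (min_width=6, slack=5)
Line 13: ['sleepy'] (min_width=6, slack=5)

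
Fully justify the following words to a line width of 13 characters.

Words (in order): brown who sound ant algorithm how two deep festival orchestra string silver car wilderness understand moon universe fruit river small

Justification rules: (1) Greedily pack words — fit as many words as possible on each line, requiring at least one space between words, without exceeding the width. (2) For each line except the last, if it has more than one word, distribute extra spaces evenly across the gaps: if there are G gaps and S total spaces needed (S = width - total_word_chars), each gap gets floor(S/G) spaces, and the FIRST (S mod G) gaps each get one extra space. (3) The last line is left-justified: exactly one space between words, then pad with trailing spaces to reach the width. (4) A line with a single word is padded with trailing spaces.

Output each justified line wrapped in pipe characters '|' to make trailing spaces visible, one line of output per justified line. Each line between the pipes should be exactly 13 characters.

Line 1: ['brown', 'who'] (min_width=9, slack=4)
Line 2: ['sound', 'ant'] (min_width=9, slack=4)
Line 3: ['algorithm', 'how'] (min_width=13, slack=0)
Line 4: ['two', 'deep'] (min_width=8, slack=5)
Line 5: ['festival'] (min_width=8, slack=5)
Line 6: ['orchestra'] (min_width=9, slack=4)
Line 7: ['string', 'silver'] (min_width=13, slack=0)
Line 8: ['car'] (min_width=3, slack=10)
Line 9: ['wilderness'] (min_width=10, slack=3)
Line 10: ['understand'] (min_width=10, slack=3)
Line 11: ['moon', 'universe'] (min_width=13, slack=0)
Line 12: ['fruit', 'river'] (min_width=11, slack=2)
Line 13: ['small'] (min_width=5, slack=8)

Answer: |brown     who|
|sound     ant|
|algorithm how|
|two      deep|
|festival     |
|orchestra    |
|string silver|
|car          |
|wilderness   |
|understand   |
|moon universe|
|fruit   river|
|small        |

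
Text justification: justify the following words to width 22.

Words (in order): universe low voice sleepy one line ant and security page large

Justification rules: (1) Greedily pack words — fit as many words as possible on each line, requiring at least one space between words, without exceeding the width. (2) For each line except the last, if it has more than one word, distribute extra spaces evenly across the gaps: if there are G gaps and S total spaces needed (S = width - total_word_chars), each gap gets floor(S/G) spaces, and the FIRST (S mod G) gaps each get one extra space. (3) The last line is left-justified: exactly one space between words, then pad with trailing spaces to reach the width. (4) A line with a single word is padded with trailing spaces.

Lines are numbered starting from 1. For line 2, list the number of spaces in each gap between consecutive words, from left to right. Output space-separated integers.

Answer: 2 2 2

Derivation:
Line 1: ['universe', 'low', 'voice'] (min_width=18, slack=4)
Line 2: ['sleepy', 'one', 'line', 'ant'] (min_width=19, slack=3)
Line 3: ['and', 'security', 'page'] (min_width=17, slack=5)
Line 4: ['large'] (min_width=5, slack=17)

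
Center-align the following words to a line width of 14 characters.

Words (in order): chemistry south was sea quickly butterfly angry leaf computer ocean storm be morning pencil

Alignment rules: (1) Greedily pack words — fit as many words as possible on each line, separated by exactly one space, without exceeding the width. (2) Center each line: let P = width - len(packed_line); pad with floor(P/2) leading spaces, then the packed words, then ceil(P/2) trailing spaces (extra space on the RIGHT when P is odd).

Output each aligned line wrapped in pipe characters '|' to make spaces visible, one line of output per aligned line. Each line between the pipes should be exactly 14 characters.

Answer: |  chemistry   |
|south was sea |
|   quickly    |
|  butterfly   |
|  angry leaf  |
|computer ocean|
|   storm be   |
|morning pencil|

Derivation:
Line 1: ['chemistry'] (min_width=9, slack=5)
Line 2: ['south', 'was', 'sea'] (min_width=13, slack=1)
Line 3: ['quickly'] (min_width=7, slack=7)
Line 4: ['butterfly'] (min_width=9, slack=5)
Line 5: ['angry', 'leaf'] (min_width=10, slack=4)
Line 6: ['computer', 'ocean'] (min_width=14, slack=0)
Line 7: ['storm', 'be'] (min_width=8, slack=6)
Line 8: ['morning', 'pencil'] (min_width=14, slack=0)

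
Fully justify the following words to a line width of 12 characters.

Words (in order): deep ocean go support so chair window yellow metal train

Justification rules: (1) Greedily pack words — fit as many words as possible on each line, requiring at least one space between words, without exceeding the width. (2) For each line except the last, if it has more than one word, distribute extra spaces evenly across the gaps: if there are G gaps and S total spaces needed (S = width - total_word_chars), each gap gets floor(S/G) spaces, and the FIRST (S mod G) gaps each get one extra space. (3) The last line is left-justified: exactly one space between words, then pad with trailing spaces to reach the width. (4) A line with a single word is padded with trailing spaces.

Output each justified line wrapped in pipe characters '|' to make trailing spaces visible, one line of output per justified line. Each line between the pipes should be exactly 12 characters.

Answer: |deep   ocean|
|go   support|
|so     chair|
|window      |
|yellow metal|
|train       |

Derivation:
Line 1: ['deep', 'ocean'] (min_width=10, slack=2)
Line 2: ['go', 'support'] (min_width=10, slack=2)
Line 3: ['so', 'chair'] (min_width=8, slack=4)
Line 4: ['window'] (min_width=6, slack=6)
Line 5: ['yellow', 'metal'] (min_width=12, slack=0)
Line 6: ['train'] (min_width=5, slack=7)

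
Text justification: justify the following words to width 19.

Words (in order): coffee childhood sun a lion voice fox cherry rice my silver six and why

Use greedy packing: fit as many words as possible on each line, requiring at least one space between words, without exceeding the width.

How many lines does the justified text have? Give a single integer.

Answer: 4

Derivation:
Line 1: ['coffee', 'childhood'] (min_width=16, slack=3)
Line 2: ['sun', 'a', 'lion', 'voice'] (min_width=16, slack=3)
Line 3: ['fox', 'cherry', 'rice', 'my'] (min_width=18, slack=1)
Line 4: ['silver', 'six', 'and', 'why'] (min_width=18, slack=1)
Total lines: 4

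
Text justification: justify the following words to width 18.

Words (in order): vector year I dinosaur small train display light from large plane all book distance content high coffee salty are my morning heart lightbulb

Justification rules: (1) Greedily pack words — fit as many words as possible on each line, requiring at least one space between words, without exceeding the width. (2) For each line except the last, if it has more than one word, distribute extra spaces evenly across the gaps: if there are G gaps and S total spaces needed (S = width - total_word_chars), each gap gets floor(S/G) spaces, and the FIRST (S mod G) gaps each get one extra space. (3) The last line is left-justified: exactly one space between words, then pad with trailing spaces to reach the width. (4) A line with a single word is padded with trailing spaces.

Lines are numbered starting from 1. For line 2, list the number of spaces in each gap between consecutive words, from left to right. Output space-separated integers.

Answer: 5

Derivation:
Line 1: ['vector', 'year', 'I'] (min_width=13, slack=5)
Line 2: ['dinosaur', 'small'] (min_width=14, slack=4)
Line 3: ['train', 'display'] (min_width=13, slack=5)
Line 4: ['light', 'from', 'large'] (min_width=16, slack=2)
Line 5: ['plane', 'all', 'book'] (min_width=14, slack=4)
Line 6: ['distance', 'content'] (min_width=16, slack=2)
Line 7: ['high', 'coffee', 'salty'] (min_width=17, slack=1)
Line 8: ['are', 'my', 'morning'] (min_width=14, slack=4)
Line 9: ['heart', 'lightbulb'] (min_width=15, slack=3)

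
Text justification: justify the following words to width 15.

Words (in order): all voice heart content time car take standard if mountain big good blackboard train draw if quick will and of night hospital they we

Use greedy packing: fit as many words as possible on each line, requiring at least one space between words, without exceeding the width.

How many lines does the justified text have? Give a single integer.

Answer: 11

Derivation:
Line 1: ['all', 'voice', 'heart'] (min_width=15, slack=0)
Line 2: ['content', 'time'] (min_width=12, slack=3)
Line 3: ['car', 'take'] (min_width=8, slack=7)
Line 4: ['standard', 'if'] (min_width=11, slack=4)
Line 5: ['mountain', 'big'] (min_width=12, slack=3)
Line 6: ['good', 'blackboard'] (min_width=15, slack=0)
Line 7: ['train', 'draw', 'if'] (min_width=13, slack=2)
Line 8: ['quick', 'will', 'and'] (min_width=14, slack=1)
Line 9: ['of', 'night'] (min_width=8, slack=7)
Line 10: ['hospital', 'they'] (min_width=13, slack=2)
Line 11: ['we'] (min_width=2, slack=13)
Total lines: 11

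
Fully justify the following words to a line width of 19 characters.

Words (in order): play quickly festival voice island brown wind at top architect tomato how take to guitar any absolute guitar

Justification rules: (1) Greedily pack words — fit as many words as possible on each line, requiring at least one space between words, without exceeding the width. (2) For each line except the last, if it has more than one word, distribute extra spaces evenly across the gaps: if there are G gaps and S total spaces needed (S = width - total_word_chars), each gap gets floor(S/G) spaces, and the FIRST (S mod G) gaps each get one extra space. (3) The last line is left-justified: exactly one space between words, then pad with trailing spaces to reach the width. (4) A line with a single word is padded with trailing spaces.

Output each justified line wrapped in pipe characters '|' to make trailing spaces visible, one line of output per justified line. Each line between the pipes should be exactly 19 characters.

Answer: |play        quickly|
|festival      voice|
|island  brown  wind|
|at   top  architect|
|tomato  how take to|
|guitar any absolute|
|guitar             |

Derivation:
Line 1: ['play', 'quickly'] (min_width=12, slack=7)
Line 2: ['festival', 'voice'] (min_width=14, slack=5)
Line 3: ['island', 'brown', 'wind'] (min_width=17, slack=2)
Line 4: ['at', 'top', 'architect'] (min_width=16, slack=3)
Line 5: ['tomato', 'how', 'take', 'to'] (min_width=18, slack=1)
Line 6: ['guitar', 'any', 'absolute'] (min_width=19, slack=0)
Line 7: ['guitar'] (min_width=6, slack=13)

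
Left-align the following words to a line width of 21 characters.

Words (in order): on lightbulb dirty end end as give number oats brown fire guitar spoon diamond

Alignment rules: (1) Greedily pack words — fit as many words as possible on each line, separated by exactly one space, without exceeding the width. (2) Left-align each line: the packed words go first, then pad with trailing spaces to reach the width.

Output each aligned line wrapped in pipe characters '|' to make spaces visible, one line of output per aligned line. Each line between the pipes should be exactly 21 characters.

Answer: |on lightbulb dirty   |
|end end as give      |
|number oats brown    |
|fire guitar spoon    |
|diamond              |

Derivation:
Line 1: ['on', 'lightbulb', 'dirty'] (min_width=18, slack=3)
Line 2: ['end', 'end', 'as', 'give'] (min_width=15, slack=6)
Line 3: ['number', 'oats', 'brown'] (min_width=17, slack=4)
Line 4: ['fire', 'guitar', 'spoon'] (min_width=17, slack=4)
Line 5: ['diamond'] (min_width=7, slack=14)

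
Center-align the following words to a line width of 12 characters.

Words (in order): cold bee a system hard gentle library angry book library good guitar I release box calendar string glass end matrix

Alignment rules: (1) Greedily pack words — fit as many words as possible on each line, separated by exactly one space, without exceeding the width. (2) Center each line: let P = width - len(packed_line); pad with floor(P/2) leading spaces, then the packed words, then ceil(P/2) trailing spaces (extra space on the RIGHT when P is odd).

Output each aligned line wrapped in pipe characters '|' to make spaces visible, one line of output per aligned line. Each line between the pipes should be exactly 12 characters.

Line 1: ['cold', 'bee', 'a'] (min_width=10, slack=2)
Line 2: ['system', 'hard'] (min_width=11, slack=1)
Line 3: ['gentle'] (min_width=6, slack=6)
Line 4: ['library'] (min_width=7, slack=5)
Line 5: ['angry', 'book'] (min_width=10, slack=2)
Line 6: ['library', 'good'] (min_width=12, slack=0)
Line 7: ['guitar', 'I'] (min_width=8, slack=4)
Line 8: ['release', 'box'] (min_width=11, slack=1)
Line 9: ['calendar'] (min_width=8, slack=4)
Line 10: ['string', 'glass'] (min_width=12, slack=0)
Line 11: ['end', 'matrix'] (min_width=10, slack=2)

Answer: | cold bee a |
|system hard |
|   gentle   |
|  library   |
| angry book |
|library good|
|  guitar I  |
|release box |
|  calendar  |
|string glass|
| end matrix |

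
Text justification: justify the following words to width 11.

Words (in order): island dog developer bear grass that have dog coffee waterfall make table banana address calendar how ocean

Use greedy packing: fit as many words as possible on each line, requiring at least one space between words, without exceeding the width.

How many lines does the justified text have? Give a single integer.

Answer: 11

Derivation:
Line 1: ['island', 'dog'] (min_width=10, slack=1)
Line 2: ['developer'] (min_width=9, slack=2)
Line 3: ['bear', 'grass'] (min_width=10, slack=1)
Line 4: ['that', 'have'] (min_width=9, slack=2)
Line 5: ['dog', 'coffee'] (min_width=10, slack=1)
Line 6: ['waterfall'] (min_width=9, slack=2)
Line 7: ['make', 'table'] (min_width=10, slack=1)
Line 8: ['banana'] (min_width=6, slack=5)
Line 9: ['address'] (min_width=7, slack=4)
Line 10: ['calendar'] (min_width=8, slack=3)
Line 11: ['how', 'ocean'] (min_width=9, slack=2)
Total lines: 11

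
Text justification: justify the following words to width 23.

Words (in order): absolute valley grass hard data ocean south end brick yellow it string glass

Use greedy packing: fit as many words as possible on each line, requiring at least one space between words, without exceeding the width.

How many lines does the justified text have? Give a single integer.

Answer: 4

Derivation:
Line 1: ['absolute', 'valley', 'grass'] (min_width=21, slack=2)
Line 2: ['hard', 'data', 'ocean', 'south'] (min_width=21, slack=2)
Line 3: ['end', 'brick', 'yellow', 'it'] (min_width=19, slack=4)
Line 4: ['string', 'glass'] (min_width=12, slack=11)
Total lines: 4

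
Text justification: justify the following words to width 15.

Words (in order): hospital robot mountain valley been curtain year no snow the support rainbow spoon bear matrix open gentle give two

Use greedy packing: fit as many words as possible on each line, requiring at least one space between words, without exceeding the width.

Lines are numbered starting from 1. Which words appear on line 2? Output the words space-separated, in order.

Answer: mountain valley

Derivation:
Line 1: ['hospital', 'robot'] (min_width=14, slack=1)
Line 2: ['mountain', 'valley'] (min_width=15, slack=0)
Line 3: ['been', 'curtain'] (min_width=12, slack=3)
Line 4: ['year', 'no', 'snow'] (min_width=12, slack=3)
Line 5: ['the', 'support'] (min_width=11, slack=4)
Line 6: ['rainbow', 'spoon'] (min_width=13, slack=2)
Line 7: ['bear', 'matrix'] (min_width=11, slack=4)
Line 8: ['open', 'gentle'] (min_width=11, slack=4)
Line 9: ['give', 'two'] (min_width=8, slack=7)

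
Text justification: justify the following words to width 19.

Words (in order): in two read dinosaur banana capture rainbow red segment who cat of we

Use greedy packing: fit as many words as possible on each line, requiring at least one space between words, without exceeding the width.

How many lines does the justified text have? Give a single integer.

Line 1: ['in', 'two', 'read'] (min_width=11, slack=8)
Line 2: ['dinosaur', 'banana'] (min_width=15, slack=4)
Line 3: ['capture', 'rainbow', 'red'] (min_width=19, slack=0)
Line 4: ['segment', 'who', 'cat', 'of'] (min_width=18, slack=1)
Line 5: ['we'] (min_width=2, slack=17)
Total lines: 5

Answer: 5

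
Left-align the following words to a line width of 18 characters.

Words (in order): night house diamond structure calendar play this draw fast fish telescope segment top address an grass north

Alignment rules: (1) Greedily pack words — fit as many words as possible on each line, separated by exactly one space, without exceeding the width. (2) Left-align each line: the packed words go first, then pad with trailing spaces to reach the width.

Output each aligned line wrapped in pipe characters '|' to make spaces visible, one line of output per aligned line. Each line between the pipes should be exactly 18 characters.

Answer: |night house       |
|diamond structure |
|calendar play this|
|draw fast fish    |
|telescope segment |
|top address an    |
|grass north       |

Derivation:
Line 1: ['night', 'house'] (min_width=11, slack=7)
Line 2: ['diamond', 'structure'] (min_width=17, slack=1)
Line 3: ['calendar', 'play', 'this'] (min_width=18, slack=0)
Line 4: ['draw', 'fast', 'fish'] (min_width=14, slack=4)
Line 5: ['telescope', 'segment'] (min_width=17, slack=1)
Line 6: ['top', 'address', 'an'] (min_width=14, slack=4)
Line 7: ['grass', 'north'] (min_width=11, slack=7)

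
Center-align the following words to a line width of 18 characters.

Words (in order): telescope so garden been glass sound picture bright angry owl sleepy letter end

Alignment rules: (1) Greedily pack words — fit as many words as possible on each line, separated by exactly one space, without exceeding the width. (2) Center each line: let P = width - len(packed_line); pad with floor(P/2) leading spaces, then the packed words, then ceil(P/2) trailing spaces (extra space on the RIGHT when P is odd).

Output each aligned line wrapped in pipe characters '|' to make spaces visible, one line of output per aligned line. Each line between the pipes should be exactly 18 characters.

Answer: |   telescope so   |
|garden been glass |
|  sound picture   |
| bright angry owl |
|sleepy letter end |

Derivation:
Line 1: ['telescope', 'so'] (min_width=12, slack=6)
Line 2: ['garden', 'been', 'glass'] (min_width=17, slack=1)
Line 3: ['sound', 'picture'] (min_width=13, slack=5)
Line 4: ['bright', 'angry', 'owl'] (min_width=16, slack=2)
Line 5: ['sleepy', 'letter', 'end'] (min_width=17, slack=1)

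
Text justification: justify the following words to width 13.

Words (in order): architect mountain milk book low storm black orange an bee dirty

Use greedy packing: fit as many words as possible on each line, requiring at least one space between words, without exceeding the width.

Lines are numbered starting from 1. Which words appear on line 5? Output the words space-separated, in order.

Line 1: ['architect'] (min_width=9, slack=4)
Line 2: ['mountain', 'milk'] (min_width=13, slack=0)
Line 3: ['book', 'low'] (min_width=8, slack=5)
Line 4: ['storm', 'black'] (min_width=11, slack=2)
Line 5: ['orange', 'an', 'bee'] (min_width=13, slack=0)
Line 6: ['dirty'] (min_width=5, slack=8)

Answer: orange an bee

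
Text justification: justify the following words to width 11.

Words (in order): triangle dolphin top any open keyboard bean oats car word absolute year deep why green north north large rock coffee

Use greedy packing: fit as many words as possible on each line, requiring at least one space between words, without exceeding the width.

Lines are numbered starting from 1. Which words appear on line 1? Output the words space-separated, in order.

Line 1: ['triangle'] (min_width=8, slack=3)
Line 2: ['dolphin', 'top'] (min_width=11, slack=0)
Line 3: ['any', 'open'] (min_width=8, slack=3)
Line 4: ['keyboard'] (min_width=8, slack=3)
Line 5: ['bean', 'oats'] (min_width=9, slack=2)
Line 6: ['car', 'word'] (min_width=8, slack=3)
Line 7: ['absolute'] (min_width=8, slack=3)
Line 8: ['year', 'deep'] (min_width=9, slack=2)
Line 9: ['why', 'green'] (min_width=9, slack=2)
Line 10: ['north', 'north'] (min_width=11, slack=0)
Line 11: ['large', 'rock'] (min_width=10, slack=1)
Line 12: ['coffee'] (min_width=6, slack=5)

Answer: triangle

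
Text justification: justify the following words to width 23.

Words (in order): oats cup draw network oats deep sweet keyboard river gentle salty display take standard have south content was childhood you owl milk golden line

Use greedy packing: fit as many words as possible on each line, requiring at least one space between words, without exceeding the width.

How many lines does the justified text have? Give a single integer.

Answer: 8

Derivation:
Line 1: ['oats', 'cup', 'draw', 'network'] (min_width=21, slack=2)
Line 2: ['oats', 'deep', 'sweet'] (min_width=15, slack=8)
Line 3: ['keyboard', 'river', 'gentle'] (min_width=21, slack=2)
Line 4: ['salty', 'display', 'take'] (min_width=18, slack=5)
Line 5: ['standard', 'have', 'south'] (min_width=19, slack=4)
Line 6: ['content', 'was', 'childhood'] (min_width=21, slack=2)
Line 7: ['you', 'owl', 'milk', 'golden'] (min_width=19, slack=4)
Line 8: ['line'] (min_width=4, slack=19)
Total lines: 8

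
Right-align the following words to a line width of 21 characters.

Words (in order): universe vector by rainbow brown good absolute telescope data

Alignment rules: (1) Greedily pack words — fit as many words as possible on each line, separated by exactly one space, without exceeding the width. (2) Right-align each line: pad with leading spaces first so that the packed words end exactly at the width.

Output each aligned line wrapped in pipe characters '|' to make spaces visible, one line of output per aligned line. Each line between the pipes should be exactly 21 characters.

Line 1: ['universe', 'vector', 'by'] (min_width=18, slack=3)
Line 2: ['rainbow', 'brown', 'good'] (min_width=18, slack=3)
Line 3: ['absolute', 'telescope'] (min_width=18, slack=3)
Line 4: ['data'] (min_width=4, slack=17)

Answer: |   universe vector by|
|   rainbow brown good|
|   absolute telescope|
|                 data|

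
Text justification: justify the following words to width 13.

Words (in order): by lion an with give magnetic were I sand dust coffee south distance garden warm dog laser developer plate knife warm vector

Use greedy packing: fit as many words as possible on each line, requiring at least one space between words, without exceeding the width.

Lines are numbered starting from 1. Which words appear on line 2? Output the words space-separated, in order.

Answer: with give

Derivation:
Line 1: ['by', 'lion', 'an'] (min_width=10, slack=3)
Line 2: ['with', 'give'] (min_width=9, slack=4)
Line 3: ['magnetic', 'were'] (min_width=13, slack=0)
Line 4: ['I', 'sand', 'dust'] (min_width=11, slack=2)
Line 5: ['coffee', 'south'] (min_width=12, slack=1)
Line 6: ['distance'] (min_width=8, slack=5)
Line 7: ['garden', 'warm'] (min_width=11, slack=2)
Line 8: ['dog', 'laser'] (min_width=9, slack=4)
Line 9: ['developer'] (min_width=9, slack=4)
Line 10: ['plate', 'knife'] (min_width=11, slack=2)
Line 11: ['warm', 'vector'] (min_width=11, slack=2)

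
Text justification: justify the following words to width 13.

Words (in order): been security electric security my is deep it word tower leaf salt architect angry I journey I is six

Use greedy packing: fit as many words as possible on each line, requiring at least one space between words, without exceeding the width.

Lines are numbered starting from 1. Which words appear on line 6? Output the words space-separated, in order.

Line 1: ['been', 'security'] (min_width=13, slack=0)
Line 2: ['electric'] (min_width=8, slack=5)
Line 3: ['security', 'my'] (min_width=11, slack=2)
Line 4: ['is', 'deep', 'it'] (min_width=10, slack=3)
Line 5: ['word', 'tower'] (min_width=10, slack=3)
Line 6: ['leaf', 'salt'] (min_width=9, slack=4)
Line 7: ['architect'] (min_width=9, slack=4)
Line 8: ['angry', 'I'] (min_width=7, slack=6)
Line 9: ['journey', 'I', 'is'] (min_width=12, slack=1)
Line 10: ['six'] (min_width=3, slack=10)

Answer: leaf salt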